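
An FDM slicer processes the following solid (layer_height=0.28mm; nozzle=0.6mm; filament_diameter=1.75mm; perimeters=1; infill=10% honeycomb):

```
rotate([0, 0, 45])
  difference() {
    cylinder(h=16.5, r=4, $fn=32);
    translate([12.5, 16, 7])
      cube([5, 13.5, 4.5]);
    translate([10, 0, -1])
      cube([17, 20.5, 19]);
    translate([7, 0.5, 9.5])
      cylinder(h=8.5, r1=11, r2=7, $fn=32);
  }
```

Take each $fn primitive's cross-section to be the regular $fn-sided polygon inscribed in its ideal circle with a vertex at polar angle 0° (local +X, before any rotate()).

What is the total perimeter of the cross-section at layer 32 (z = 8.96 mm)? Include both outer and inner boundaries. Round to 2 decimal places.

At z = 8.96 mm: the r=4 cylinder gives a regular 32-gon of circumradius 4 (constant along its height) (perimeter = 2·32·4.000·sin(180°/32) = 25.09 mm); the 5×13.5 cube at (12.5, 16) contributes its full rectangle (perimeter 37.00 mm); the 17×20.5 cube at (10, 0) contributes its full rectangle (perimeter 75.00 mm); the cone at (7, 0.5) is absent (z outside [9.5, 18]); Taking the first minus the rest: starting from the r=4 cylinder, the 5×13.5 cube at (12.5, 16) misses the remaining region (no effect); the 17×20.5 cube at (10, 0) misses the remaining region (no effect) — boundary = 25.09 mm; (rotated 45° about Z; rotation is an isometry so areas/perimeters/island counts are preserved). Overall, the cross-section is a single solid region. Total boundary length (outer) = 25.09 mm.

25.09 mm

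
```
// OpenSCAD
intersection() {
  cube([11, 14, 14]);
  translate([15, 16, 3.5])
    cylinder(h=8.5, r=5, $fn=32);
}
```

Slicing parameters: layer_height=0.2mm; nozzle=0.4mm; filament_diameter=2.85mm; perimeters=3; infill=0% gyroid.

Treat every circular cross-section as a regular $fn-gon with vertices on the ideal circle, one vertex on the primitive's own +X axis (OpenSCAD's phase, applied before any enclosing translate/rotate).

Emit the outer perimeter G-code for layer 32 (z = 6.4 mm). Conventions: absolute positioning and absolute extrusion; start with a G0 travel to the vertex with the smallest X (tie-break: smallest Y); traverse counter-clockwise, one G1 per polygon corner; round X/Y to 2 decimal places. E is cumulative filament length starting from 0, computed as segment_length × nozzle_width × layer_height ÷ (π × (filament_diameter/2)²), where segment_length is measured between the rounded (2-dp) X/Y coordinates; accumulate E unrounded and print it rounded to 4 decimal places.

At z = 6.4 mm: the cube is present — its section is the full 11×14 rectangle; the r=5 cylinder at (15, 16) gives a regular 32-gon of circumradius 5 (constant along its height); Keeping only the common overlap: the r=5 cylinder at (15, 16) partially overlaps the 11×14 cube; clipping to the common part keeps 0.30 mm² — 1 connected region. The outline is a single polygon with 4 vertices. Extrusion per mm of travel: 0.4 × 0.2 / (π × 1.425²) = 0.012540. Accumulating E over each segment gives final E = 0.0335.

G0 X10.43 Y14.00 Z6.40
G1 X10.84 Y13.22 E0.0111
G1 X11.00 Y13.03 E0.0142
G1 X11.00 Y14.00 E0.0263
G1 X10.43 Y14.00 E0.0335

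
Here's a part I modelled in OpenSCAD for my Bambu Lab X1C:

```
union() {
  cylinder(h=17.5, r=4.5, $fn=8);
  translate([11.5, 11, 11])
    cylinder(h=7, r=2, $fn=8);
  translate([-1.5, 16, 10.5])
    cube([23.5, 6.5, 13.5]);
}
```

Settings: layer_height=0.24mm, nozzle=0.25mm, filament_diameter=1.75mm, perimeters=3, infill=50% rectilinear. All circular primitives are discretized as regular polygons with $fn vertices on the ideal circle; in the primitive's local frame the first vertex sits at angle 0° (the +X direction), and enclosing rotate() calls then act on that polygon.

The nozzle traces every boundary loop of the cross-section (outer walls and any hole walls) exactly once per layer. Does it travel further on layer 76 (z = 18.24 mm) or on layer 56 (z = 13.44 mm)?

Layer 76 (z = 18.24): the cylinder is absent (z outside [0, 17.5]); the cylinder at (11.5, 11) is not intersected at this z (z outside [11, 18]); the 23.5×6.5 cube at (-1.5, 16) contributes its full rectangle (perimeter 60.00 mm); Taking the union: only the 23.5×6.5 cube at (-1.5, 16) is present, so the union is just that shape — boundary = 60.00 mm. So its perimeter = 60.00 mm. Layer 56 (z = 13.44): the cylinder: section is a regular 8-gon, circumradius r=4.5 (perimeter = 2·8·4.500·sin(180°/8) = 27.55 mm); the r=2 cylinder at (11.5, 11) gives a regular 8-gon of circumradius 2 (constant along its height) (perimeter = 2·8·2.000·sin(180°/8) = 12.25 mm); the cube at (-1.5, 16) (footprint 23.5×6.5) is included at this height (perimeter 60.00 mm); Merging all regions: the 3 present regions are separate (no shared area or edge), so areas and boundary lengths simply add and each stays a separate island — boundary = 99.80 mm. So its perimeter = 99.80 mm. Layer 56 is larger (99.80 vs 60.00 mm).

layer 56 (z = 13.44 mm)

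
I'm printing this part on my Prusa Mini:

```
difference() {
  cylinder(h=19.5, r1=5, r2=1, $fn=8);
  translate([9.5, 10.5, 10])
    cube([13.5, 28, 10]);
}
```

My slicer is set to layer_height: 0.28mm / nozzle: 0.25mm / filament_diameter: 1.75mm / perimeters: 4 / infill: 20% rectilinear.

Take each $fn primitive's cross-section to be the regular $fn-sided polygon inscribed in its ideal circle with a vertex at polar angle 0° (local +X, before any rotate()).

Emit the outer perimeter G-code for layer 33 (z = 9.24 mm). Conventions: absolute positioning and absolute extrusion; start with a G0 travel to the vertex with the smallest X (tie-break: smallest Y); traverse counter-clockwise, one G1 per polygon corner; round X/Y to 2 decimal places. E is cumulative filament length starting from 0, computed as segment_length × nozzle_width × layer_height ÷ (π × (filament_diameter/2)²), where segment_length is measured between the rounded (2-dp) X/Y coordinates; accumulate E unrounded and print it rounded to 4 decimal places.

At z = 9.24 mm: the cone (r1=5→r2=1) has section circumradius 3.105 here — a regular 8-gon; the cube at (9.5, 10.5) does not reach this height (z outside [10, 20]); Taking the first minus the rest: none of the subtracted shapes is present at this height, so the cone is unchanged — 1 connected region. The outline is a single polygon with 8 vertices. Extrusion per mm of travel: 0.25 × 0.28 / (π × 0.875²) = 0.029103. Accumulating E over each segment gives final E = 0.5534.

G0 X-3.10 Y0.00 Z9.24
G1 X-2.20 Y-2.20 E0.0692
G1 X0.00 Y-3.10 E0.1384
G1 X2.20 Y-2.20 E0.2075
G1 X3.10 Y0.00 E0.2767
G1 X2.20 Y2.20 E0.3459
G1 X0.00 Y3.10 E0.4151
G1 X-2.20 Y2.20 E0.4842
G1 X-3.10 Y0.00 E0.5534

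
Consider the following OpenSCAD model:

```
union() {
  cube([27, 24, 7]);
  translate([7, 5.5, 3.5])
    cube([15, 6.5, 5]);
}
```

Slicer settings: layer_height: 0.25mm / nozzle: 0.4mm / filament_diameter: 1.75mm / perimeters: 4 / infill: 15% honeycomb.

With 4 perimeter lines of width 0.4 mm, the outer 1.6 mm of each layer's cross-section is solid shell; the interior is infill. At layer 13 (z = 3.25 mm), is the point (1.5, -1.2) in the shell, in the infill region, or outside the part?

At z = 3.25 mm: the 27×24 cube contributes its full rectangle; the cube at (7, 5.5) does not reach this height (z outside [3.5, 8.5]); Combining (union): only the 27×24 cube is present, so the union is just that shape — 1 connected region. Overall, the cross-section is a single solid region. The nearest boundary edge runs (0.00, 0.00)→(27.00, 0.00); distance from the point to it = 1.20 mm. The point is not inside any of the regions above, so it lies outside the cross-section (1.20 mm from the nearest boundary).

outside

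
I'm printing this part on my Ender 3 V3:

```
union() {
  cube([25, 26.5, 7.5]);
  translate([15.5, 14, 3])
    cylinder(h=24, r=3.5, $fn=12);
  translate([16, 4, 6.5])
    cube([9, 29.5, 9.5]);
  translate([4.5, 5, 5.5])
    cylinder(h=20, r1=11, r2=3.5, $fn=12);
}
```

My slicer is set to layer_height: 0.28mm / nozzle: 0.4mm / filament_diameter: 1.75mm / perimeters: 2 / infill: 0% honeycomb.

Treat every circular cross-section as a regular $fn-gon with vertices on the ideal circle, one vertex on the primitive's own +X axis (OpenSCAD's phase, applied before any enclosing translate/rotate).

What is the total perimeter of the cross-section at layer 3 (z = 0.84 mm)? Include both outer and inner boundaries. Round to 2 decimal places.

At z = 0.84 mm: the cube (footprint 25×26.5) is included at this height (perimeter 103.00 mm); the cylinder at (15.5, 14) is not intersected at this z (z outside [3, 27]); the cube at (16, 4) is not intersected at this z (z outside [6.5, 16]); the cone at (4.5, 5) is not intersected at this z (z outside [5.5, 25.5]); Taking the union: only the 25×26.5 cube is present, so the union is just that shape — boundary = 103.00 mm. Overall, the cross-section is a single solid region. Total boundary length (outer) = 103.00 mm.

103.00 mm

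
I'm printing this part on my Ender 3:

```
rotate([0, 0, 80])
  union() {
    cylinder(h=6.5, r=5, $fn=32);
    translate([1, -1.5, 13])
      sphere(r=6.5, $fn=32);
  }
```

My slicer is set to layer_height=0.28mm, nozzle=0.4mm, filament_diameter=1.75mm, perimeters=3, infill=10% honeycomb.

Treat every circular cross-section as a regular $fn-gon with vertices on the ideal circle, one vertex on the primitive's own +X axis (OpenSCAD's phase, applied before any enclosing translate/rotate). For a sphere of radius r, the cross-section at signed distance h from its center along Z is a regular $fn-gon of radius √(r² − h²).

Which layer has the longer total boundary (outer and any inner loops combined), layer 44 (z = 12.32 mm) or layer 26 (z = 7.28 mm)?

layer 44 (z = 12.32 mm)

Layer 44 (z = 12.32): the cylinder is absent (z outside [0, 6.5]); the r=6.5 sphere at (1, -1.5) contributes a regular 32-gon of circumradius √(6.5²−0.68²) = 6.464 (perimeter = 2·32·6.464·sin(180°/32) = 40.55 mm); Merging all regions: only the r=6.5 sphere at (1, -1.5) is present, so the union is just that shape — boundary = 40.55 mm; (whole slice rotated 80° about Z — lengths, areas and connectivity unchanged). So its perimeter = 40.55 mm. Layer 26 (z = 7.28): the cylinder does not reach this height (z outside [0, 6.5]); the r=6.5 sphere at (1, -1.5) slices to a regular 32-gon of circumradius 3.087 (√(r²−h²) with h=5.72 from center) (perimeter = 2·32·3.087·sin(180°/32) = 19.37 mm); Taking the union: only the r=6.5 sphere at (1, -1.5) is present, so the union is just that shape — boundary = 19.37 mm; (rotated 80° about Z; rotation is an isometry so areas/perimeters/island counts are preserved). So its perimeter = 19.37 mm. Layer 44 is larger (40.55 vs 19.37 mm).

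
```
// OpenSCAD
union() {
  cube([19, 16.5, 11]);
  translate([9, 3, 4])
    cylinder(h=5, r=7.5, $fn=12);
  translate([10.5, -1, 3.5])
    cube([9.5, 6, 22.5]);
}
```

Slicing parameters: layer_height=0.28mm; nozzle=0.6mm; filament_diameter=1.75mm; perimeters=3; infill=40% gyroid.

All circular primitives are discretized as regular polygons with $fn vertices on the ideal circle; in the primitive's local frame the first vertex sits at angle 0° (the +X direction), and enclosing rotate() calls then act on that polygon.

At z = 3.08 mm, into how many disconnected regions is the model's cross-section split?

At z = 3.08 mm: the cube (footprint 19×16.5) is included at this height; the cylinder at (9, 3) is absent (z outside [4, 9]); the cube at (10.5, -1) is absent (z outside [3.5, 26]); Combining (union): only the 19×16.5 cube is present, so the union is just that shape — 1 connected region. The result has 1 disconnected region.

1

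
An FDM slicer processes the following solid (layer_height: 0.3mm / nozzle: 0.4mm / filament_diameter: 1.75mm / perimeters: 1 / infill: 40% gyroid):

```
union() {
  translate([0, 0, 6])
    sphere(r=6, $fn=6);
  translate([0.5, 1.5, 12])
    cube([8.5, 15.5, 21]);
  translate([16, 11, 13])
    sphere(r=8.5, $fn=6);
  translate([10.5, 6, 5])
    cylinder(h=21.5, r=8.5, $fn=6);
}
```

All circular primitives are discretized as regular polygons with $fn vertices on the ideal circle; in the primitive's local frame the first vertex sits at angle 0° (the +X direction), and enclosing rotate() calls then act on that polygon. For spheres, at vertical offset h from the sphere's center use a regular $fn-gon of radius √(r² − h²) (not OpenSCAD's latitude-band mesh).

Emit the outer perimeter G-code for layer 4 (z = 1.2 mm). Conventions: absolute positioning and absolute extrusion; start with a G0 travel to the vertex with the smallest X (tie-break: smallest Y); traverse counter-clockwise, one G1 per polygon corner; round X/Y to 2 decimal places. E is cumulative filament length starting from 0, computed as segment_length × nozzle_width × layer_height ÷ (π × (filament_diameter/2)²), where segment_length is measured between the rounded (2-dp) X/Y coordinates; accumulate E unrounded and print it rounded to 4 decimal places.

G0 X-3.60 Y0.00 Z1.20
G1 X-1.80 Y-3.12 E0.1797
G1 X1.80 Y-3.12 E0.3593
G1 X3.60 Y0.00 E0.5390
G1 X1.80 Y3.12 E0.7187
G1 X-1.80 Y3.12 E0.8983
G1 X-3.60 Y0.00 E1.0780

At z = 1.2 mm: the sphere: section is a regular 6-gon, circumradius = √(r²−h²) = √(6²−4.8²) = 3.600; the cube at (0.5, 1.5) is not intersected at this z (z outside [12, 33]); the sphere at (16, 11) is not intersected at this z (|z−center|=11.800 > r=8.5); the cylinder at (10.5, 6) does not reach this height (z outside [5, 26.5]); Taking the union: only the r=6 sphere is present, so the union is just that shape — 1 connected region. The outline is a single polygon with 6 vertices. Extrusion per mm of travel: 0.4 × 0.3 / (π × 0.875²) = 0.049890. Accumulating E over each segment gives final E = 1.0780.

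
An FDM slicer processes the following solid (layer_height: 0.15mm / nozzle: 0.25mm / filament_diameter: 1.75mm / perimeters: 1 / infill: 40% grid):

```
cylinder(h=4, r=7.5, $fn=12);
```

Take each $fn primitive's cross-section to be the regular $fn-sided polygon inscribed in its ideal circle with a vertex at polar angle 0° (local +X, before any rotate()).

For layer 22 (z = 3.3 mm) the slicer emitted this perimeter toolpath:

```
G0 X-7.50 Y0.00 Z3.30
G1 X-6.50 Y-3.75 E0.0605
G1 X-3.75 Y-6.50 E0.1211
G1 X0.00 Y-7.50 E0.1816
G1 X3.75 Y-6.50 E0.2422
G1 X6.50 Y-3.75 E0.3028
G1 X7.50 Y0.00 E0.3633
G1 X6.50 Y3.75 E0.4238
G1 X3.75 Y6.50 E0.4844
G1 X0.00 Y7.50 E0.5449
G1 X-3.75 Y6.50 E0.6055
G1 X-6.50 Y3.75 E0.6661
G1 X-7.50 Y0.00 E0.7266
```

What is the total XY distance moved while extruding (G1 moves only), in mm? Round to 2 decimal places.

46.60 mm

Sum the Euclidean lengths of each G1 segment: total = 46.60 mm.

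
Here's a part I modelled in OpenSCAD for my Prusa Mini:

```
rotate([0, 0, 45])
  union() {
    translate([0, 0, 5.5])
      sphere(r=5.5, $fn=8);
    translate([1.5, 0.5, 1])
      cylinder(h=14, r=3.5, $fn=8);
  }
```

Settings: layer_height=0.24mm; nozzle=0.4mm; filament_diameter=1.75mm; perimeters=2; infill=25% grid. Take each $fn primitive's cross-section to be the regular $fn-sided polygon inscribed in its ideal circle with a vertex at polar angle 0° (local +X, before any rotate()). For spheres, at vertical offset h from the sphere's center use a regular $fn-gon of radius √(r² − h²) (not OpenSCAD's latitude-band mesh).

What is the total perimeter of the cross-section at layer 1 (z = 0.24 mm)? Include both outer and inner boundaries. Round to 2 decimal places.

At z = 0.24 mm: the r=5.5 sphere contributes a regular 8-gon of circumradius √(5.5²−5.26²) = 1.607 (perimeter = 2·8·1.607·sin(180°/8) = 9.84 mm); the cylinder at (1.5, 0.5) is not intersected at this z (z outside [1, 15]); Combining (union): only the r=5.5 sphere is present, so the union is just that shape — boundary = 9.84 mm; (whole slice rotated 45° about Z — lengths, areas and connectivity unchanged). Overall, the cross-section is a single solid region. Total boundary length (outer) = 9.84 mm.

9.84 mm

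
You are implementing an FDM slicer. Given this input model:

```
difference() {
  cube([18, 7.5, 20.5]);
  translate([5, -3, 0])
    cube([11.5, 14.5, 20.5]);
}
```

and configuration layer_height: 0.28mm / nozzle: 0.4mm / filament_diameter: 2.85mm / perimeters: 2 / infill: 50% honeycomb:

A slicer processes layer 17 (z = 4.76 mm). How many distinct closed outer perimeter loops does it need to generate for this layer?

At z = 4.76 mm: the 18×7.5 cube contributes its full rectangle; the 11.5×14.5 cube at (5, -3) contributes its full rectangle; After the difference (first − rest): starting from the 18×7.5 cube, the 11.5×14.5 cube at (5, -3) partially overlaps it — only the 86.25 mm² overlap (of its 166.75 mm²) is removed, clipping the outline — 2 connected regions. The result has 2 disconnected regions.

2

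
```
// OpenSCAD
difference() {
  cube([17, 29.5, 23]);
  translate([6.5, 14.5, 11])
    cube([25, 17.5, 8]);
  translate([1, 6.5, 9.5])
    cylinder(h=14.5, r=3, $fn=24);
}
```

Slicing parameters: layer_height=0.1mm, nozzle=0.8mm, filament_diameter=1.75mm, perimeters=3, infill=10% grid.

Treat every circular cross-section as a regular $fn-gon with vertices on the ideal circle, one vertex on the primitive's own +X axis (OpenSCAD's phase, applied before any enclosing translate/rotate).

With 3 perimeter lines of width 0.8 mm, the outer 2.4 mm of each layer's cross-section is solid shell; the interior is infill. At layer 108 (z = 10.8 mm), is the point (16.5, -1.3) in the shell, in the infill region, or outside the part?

outside

At z = 10.8 mm: the cube (footprint 17×29.5) is included at this height; the cube at (6.5, 14.5) does not reach this height (z outside [11, 19]); the r=3 cylinder at (1, 6.5) gives a regular 24-gon of circumradius 3 (constant along its height); Subtracting the remaining from the first: starting from the 17×29.5 cube, the r=3 cylinder at (1, 6.5) partially overlaps it — only the 19.83 mm² overlap (of its 27.95 mm²) is removed, clipping the outline — 1 connected region. Overall, the cross-section is a single solid region. The nearest boundary edge runs (17.00, 0.00)→(0.00, 0.00); distance from the point to it = 1.30 mm. The point is not inside any of the regions above, so it lies outside the cross-section (1.30 mm from the nearest boundary).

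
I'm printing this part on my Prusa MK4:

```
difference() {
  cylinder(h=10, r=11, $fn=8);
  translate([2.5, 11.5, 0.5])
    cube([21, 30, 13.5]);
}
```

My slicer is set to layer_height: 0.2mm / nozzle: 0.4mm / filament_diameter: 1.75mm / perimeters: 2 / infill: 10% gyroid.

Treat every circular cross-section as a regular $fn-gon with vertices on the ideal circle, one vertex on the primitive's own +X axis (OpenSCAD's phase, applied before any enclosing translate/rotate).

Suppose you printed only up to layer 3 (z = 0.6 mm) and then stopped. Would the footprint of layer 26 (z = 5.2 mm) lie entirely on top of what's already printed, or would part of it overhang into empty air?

entirely on top

Compare the two slices. At z = 0.6: the cylinder: section is a regular 8-gon, circumradius r=11 (area = (8/2)·11.000²·sin(360°/8) = 342.24 mm²); the 21×30 cube at (2.5, 11.5) contributes its full rectangle (area 630.00 mm²); After the difference (first − rest): starting from the r=11 cylinder (342.24 mm²), the 21×30 cube at (2.5, 11.5) misses the remaining region (no effect) — area = 342.24 mm². At z = 5.2: the cylinder: section is a regular 8-gon, circumradius r=11 (area = (8/2)·11.000²·sin(360°/8) = 342.24 mm²); the cube at (2.5, 11.5) is present — its section is the full 21×30 rectangle (area 630.00 mm²); After the difference (first − rest): starting from the r=11 cylinder (342.24 mm²), the 21×30 cube at (2.5, 11.5) misses the remaining region (no effect) — area = 342.24 mm². Checking containment: the cross-section at z = 5.2 is a subset of the cross-section at z = 0.6.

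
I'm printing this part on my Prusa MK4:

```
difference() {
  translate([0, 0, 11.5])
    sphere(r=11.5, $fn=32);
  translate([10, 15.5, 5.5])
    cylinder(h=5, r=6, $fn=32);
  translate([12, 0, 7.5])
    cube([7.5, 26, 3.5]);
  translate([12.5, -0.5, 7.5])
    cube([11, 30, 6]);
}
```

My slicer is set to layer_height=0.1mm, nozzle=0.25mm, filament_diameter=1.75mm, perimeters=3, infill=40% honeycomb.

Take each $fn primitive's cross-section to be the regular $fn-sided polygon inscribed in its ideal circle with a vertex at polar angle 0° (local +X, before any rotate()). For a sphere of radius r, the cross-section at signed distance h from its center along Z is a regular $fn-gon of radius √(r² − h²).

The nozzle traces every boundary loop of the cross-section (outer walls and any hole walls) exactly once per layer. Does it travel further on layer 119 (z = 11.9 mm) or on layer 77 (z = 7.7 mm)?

Layer 119 (z = 11.9): the r=11.5 sphere slices to a regular 32-gon of circumradius 11.493 (√(r²−h²) with h=0.4 from center) (perimeter = 2·32·11.493·sin(180°/32) = 72.10 mm); the cylinder at (10, 15.5) does not reach this height (z outside [5.5, 10.5]); the cube at (12, 0) is absent (z outside [7.5, 11]); the cube at (12.5, -0.5) is present — its section is the full 11×30 rectangle (perimeter 82.00 mm); Subtracting the remaining from the first: starting from the r=11.5 sphere, the 11×30 cube at (12.5, -0.5) misses the remaining region (no effect) — boundary = 72.10 mm. So its perimeter = 72.10 mm. Layer 77 (z = 7.7): the r=11.5 sphere contributes a regular 32-gon of circumradius √(11.5²−3.8²) = 10.854 (perimeter = 2·32·10.854·sin(180°/32) = 68.09 mm); the r=6 cylinder at (10, 15.5) gives a regular 32-gon of circumradius 6 (constant along its height) (perimeter = 2·32·6.000·sin(180°/32) = 37.64 mm); the 7.5×26 cube at (12, 0) contributes its full rectangle (perimeter 67.00 mm); the cube at (12.5, -0.5) is present — its section is the full 11×30 rectangle (perimeter 82.00 mm); After the difference (first − rest): starting from the r=11.5 sphere, the r=6 cylinder at (10, 15.5) misses the remaining region (no effect); the 7.5×26 cube at (12, 0) misses the remaining region (no effect); the 11×30 cube at (12.5, -0.5) misses the remaining region (no effect) — boundary = 68.09 mm. So its perimeter = 68.09 mm. Layer 119 is larger (72.10 vs 68.09 mm).

layer 119 (z = 11.9 mm)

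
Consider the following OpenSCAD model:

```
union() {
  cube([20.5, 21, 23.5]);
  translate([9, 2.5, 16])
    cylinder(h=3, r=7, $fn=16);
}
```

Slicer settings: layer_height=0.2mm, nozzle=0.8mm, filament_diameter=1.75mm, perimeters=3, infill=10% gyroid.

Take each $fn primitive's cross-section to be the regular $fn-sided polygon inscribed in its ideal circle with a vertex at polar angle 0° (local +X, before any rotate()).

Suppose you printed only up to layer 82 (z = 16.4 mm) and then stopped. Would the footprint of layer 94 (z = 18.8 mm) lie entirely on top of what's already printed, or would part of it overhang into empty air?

Compare the two slices. At z = 16.4: the 20.5×21 cube contributes its full rectangle (area 430.50 mm²); the r=7 cylinder at (9, 2.5) gives a regular 16-gon of circumradius 7 (constant along its height) (area = (16/2)·7.000²·sin(360°/16) = 150.01 mm²); Combining (union): the regions partially overlap — summed areas 580.51 mm² minus the doubly-counted overlap 108.76 mm² gives 471.75 mm² — area = 471.75 mm². At z = 18.8: the 20.5×21 cube contributes its full rectangle (area 430.50 mm²); the r=7 cylinder at (9, 2.5) gives a regular 16-gon of circumradius 7 (constant along its height) (area = (16/2)·7.000²·sin(360°/16) = 150.01 mm²); Merging all regions: the regions partially overlap — summed areas 580.51 mm² minus the doubly-counted overlap 108.76 mm² gives 471.75 mm² — area = 471.75 mm². Checking containment: the cross-section at z = 18.8 is a subset of the cross-section at z = 16.4.

entirely on top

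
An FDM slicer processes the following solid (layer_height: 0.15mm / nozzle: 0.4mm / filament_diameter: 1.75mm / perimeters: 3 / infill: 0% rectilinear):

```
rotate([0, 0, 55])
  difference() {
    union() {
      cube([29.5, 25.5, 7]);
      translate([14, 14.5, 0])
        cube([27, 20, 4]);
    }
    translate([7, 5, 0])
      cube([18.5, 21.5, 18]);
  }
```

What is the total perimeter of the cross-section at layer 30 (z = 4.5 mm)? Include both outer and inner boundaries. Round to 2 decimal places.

At z = 4.5 mm: the 29.5×25.5 cube contributes its full rectangle (perimeter 110.00 mm); the cube at (14, 14.5) is not intersected at this z (z outside [0, 4]); Taking the union: only the 29.5×25.5 cube is present, so the union is just that shape — boundary = 110.00 mm; the cube at (7, 5) is present — its section is the full 18.5×21.5 rectangle (perimeter 80.00 mm); Taking the first minus the rest: starting from the result so far, the 18.5×21.5 cube at (7, 5) partially overlaps it — only the 379.25 mm² overlap (of its 397.75 mm²) is removed, clipping the outline — boundary = 151.00 mm; (rotated 55° about Z; rotation is an isometry so areas/perimeters/island counts are preserved). Overall, the cross-section is a single solid region. Total boundary length (outer) = 151.00 mm.

151.00 mm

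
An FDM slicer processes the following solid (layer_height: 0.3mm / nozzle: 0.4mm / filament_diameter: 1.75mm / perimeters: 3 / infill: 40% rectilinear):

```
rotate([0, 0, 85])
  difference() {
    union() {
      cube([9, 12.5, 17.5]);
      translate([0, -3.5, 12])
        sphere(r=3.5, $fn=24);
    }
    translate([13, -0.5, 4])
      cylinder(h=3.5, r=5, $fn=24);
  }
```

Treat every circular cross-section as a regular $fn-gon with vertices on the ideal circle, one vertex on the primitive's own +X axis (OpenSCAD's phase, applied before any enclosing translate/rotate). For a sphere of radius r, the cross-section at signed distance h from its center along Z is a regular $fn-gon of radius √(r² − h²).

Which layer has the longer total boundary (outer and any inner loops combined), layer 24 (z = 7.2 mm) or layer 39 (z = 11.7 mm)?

Layer 24 (z = 7.2): the cube is present — its section is the full 9×12.5 rectangle (perimeter 43.00 mm); the sphere at (0, -3.5) is not intersected at this z (|z−center|=4.800 > r=3.5); Taking the union: only the 9×12.5 cube is present, so the union is just that shape — boundary = 43.00 mm; the cylinder at (13, -0.5): section is a regular 24-gon, circumradius r=5 (perimeter = 2·24·5.000·sin(180°/24) = 31.33 mm); After the difference (first − rest): starting from that combined region, the r=5 cylinder at (13, -0.5) partially overlaps it — only the 1.47 mm² overlap (of its 77.65 mm²) is removed, clipping the outline — boundary = 42.28 mm; (whole slice rotated 85° about Z — lengths, areas and connectivity unchanged). So its perimeter = 42.28 mm. Layer 39 (z = 11.7): the cube (footprint 9×12.5) is included at this height (perimeter 43.00 mm); the r=3.5 sphere at (0, -3.5) slices to a regular 24-gon of circumradius 3.487 (√(r²−h²) with h=0.3 from center) (perimeter = 2·24·3.487·sin(180°/24) = 21.85 mm); Taking the union: the 2 present regions are separate (no shared area or edge), so areas and boundary lengths simply add and each stays a separate island — boundary = 64.85 mm; the cylinder at (13, -0.5) does not reach this height (z outside [4, 7.5]); Taking the first minus the rest: none of the subtracted shapes is present at this height, so the result so far is unchanged — boundary = 64.85 mm; (rotated 85° about Z; rotation is an isometry so areas/perimeters/island counts are preserved). So its perimeter = 64.85 mm. Layer 39 is larger (64.85 vs 42.28 mm).

layer 39 (z = 11.7 mm)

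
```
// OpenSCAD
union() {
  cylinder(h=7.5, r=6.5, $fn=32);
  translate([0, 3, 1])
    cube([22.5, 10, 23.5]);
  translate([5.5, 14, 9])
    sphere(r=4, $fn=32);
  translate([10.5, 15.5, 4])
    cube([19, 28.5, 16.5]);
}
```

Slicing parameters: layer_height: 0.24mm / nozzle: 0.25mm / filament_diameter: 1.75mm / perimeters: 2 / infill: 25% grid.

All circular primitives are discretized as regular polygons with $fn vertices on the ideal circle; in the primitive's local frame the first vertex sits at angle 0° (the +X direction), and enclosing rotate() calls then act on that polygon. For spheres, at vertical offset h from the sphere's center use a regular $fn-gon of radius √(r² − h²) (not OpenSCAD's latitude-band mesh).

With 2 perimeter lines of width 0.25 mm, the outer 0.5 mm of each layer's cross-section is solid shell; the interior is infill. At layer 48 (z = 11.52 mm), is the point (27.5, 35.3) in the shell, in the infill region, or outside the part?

At z = 11.52 mm: the cylinder does not reach this height (z outside [0, 7.5]); the cube at (0, 3) (footprint 22.5×10) is included at this height; the sphere at (5.5, 14): section is a regular 32-gon, circumradius = √(r²−h²) = √(4²−2.52²) = 3.106; the cube at (10.5, 15.5) (footprint 19×28.5) is included at this height; Merging all regions: the regions partially overlap (shared area 8.98 mm²), so overlapping operands fuse into one piece — 2 connected regions. Overall, the cross-section has 2 separate islands. The nearest boundary edge runs (29.50, 44.00)→(29.50, 15.50); distance from the point to it = 2.00 mm. (Shell/infill is judged within the island containing the point — the largest one.) The point is inside the cross-section and 2.00 mm from the nearest boundary — more than the 0.5 mm shell width (2 × 0.25), so it's in the infill interior.

infill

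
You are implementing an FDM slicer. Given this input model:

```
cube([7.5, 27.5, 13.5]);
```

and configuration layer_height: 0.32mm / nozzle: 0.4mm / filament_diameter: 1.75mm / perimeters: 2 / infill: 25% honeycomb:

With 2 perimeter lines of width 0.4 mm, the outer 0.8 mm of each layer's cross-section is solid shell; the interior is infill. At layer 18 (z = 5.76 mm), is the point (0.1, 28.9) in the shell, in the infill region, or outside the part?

At z = 5.76 mm: the cube is present — its section is the full 7.5×27.5 rectangle. Overall, the cross-section is a single solid region. The nearest boundary edge runs (7.50, 27.50)→(0.00, 27.50); distance from the point to it = 1.40 mm. The point is not inside any of the regions above, so it lies outside the cross-section (1.40 mm from the nearest boundary).

outside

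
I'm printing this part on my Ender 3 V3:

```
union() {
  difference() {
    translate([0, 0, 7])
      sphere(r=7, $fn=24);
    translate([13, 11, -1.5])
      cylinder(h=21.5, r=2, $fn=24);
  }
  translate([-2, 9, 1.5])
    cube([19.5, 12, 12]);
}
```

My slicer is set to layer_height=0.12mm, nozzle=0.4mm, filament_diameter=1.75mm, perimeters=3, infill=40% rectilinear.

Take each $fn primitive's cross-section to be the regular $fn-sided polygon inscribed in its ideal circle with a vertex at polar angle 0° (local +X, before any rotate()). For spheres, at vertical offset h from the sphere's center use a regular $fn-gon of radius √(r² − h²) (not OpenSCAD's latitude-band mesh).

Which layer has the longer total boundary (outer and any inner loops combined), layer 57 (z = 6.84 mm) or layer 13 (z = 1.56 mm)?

layer 57 (z = 6.84 mm)

Layer 57 (z = 6.84): the sphere: section is a regular 24-gon, circumradius = √(r²−h²) = √(7²−0.16²) = 6.998 (perimeter = 2·24·6.998·sin(180°/24) = 43.85 mm); the r=2 cylinder at (13, 11) contributes a regular 24-gon of circumradius 2 (perimeter = 2·24·2.000·sin(180°/24) = 12.53 mm); Subtracting the remaining from the first: starting from the r=7 sphere, the r=2 cylinder at (13, 11) misses the remaining region (no effect) — boundary = 43.85 mm; the 19.5×12 cube at (-2, 9) contributes its full rectangle (perimeter 63.00 mm); Merging all regions: the 2 present regions are separate (no shared area or edge), so areas and boundary lengths simply add and each stays a separate island — boundary = 106.85 mm. So its perimeter = 106.85 mm. Layer 13 (z = 1.56): the r=7 sphere contributes a regular 24-gon of circumradius √(7²−5.44²) = 4.405 (perimeter = 2·24·4.405·sin(180°/24) = 27.60 mm); the cylinder at (13, 11): section is a regular 24-gon, circumradius r=2 (perimeter = 2·24·2.000·sin(180°/24) = 12.53 mm); After the difference (first − rest): starting from the r=7 sphere, the r=2 cylinder at (13, 11) misses the remaining region (no effect) — boundary = 27.60 mm; the cube at (-2, 9) (footprint 19.5×12) is included at this height (perimeter 63.00 mm); Taking the union: the 2 present regions are separate (no shared area or edge), so areas and boundary lengths simply add and each stays a separate island — boundary = 90.60 mm. So its perimeter = 90.60 mm. Layer 57 is larger (106.85 vs 90.60 mm).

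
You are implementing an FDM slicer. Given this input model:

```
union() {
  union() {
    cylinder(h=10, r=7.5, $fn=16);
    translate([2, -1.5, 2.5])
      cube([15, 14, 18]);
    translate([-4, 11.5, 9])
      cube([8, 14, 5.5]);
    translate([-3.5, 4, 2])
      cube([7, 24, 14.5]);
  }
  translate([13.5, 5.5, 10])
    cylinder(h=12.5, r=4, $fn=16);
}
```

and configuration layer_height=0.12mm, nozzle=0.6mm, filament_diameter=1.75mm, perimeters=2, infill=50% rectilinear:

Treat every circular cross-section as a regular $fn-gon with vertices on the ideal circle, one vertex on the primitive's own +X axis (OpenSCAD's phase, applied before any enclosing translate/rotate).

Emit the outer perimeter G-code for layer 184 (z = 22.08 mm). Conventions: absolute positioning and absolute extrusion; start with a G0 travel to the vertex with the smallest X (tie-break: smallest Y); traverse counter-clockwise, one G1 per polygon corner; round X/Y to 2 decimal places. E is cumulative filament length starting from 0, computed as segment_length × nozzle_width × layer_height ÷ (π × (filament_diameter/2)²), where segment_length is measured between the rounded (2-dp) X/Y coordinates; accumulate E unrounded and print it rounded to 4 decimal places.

At z = 22.08 mm: the cylinder is absent (z outside [0, 10]); the cube at (2, -1.5) does not reach this height (z outside [2.5, 20.5]); the cube at (-4, 11.5) is absent (z outside [9, 14.5]); the cube at (-3.5, 4) is absent (z outside [2, 16.5]); Combining (union): nothing is present at this height; the r=4 cylinder at (13.5, 5.5) contributes a regular 16-gon of circumradius 4; Combining (union): only the r=4 cylinder at (13.5, 5.5) is present, so the union is just that shape — 1 connected region. The outline is a single polygon with 16 vertices. Extrusion per mm of travel: 0.6 × 0.12 / (π × 0.875²) = 0.029934. Accumulating E over each segment gives final E = 0.7480.

G0 X9.50 Y5.50 Z22.08
G1 X9.80 Y3.97 E0.0467
G1 X10.67 Y2.67 E0.0935
G1 X11.97 Y1.80 E0.1403
G1 X13.50 Y1.50 E0.1870
G1 X15.03 Y1.80 E0.2337
G1 X16.33 Y2.67 E0.2805
G1 X17.20 Y3.97 E0.3273
G1 X17.50 Y5.50 E0.3740
G1 X17.20 Y7.03 E0.4207
G1 X16.33 Y8.33 E0.4675
G1 X15.03 Y9.20 E0.5143
G1 X13.50 Y9.50 E0.5610
G1 X11.97 Y9.20 E0.6076
G1 X10.67 Y8.33 E0.6545
G1 X9.80 Y7.03 E0.7013
G1 X9.50 Y5.50 E0.7480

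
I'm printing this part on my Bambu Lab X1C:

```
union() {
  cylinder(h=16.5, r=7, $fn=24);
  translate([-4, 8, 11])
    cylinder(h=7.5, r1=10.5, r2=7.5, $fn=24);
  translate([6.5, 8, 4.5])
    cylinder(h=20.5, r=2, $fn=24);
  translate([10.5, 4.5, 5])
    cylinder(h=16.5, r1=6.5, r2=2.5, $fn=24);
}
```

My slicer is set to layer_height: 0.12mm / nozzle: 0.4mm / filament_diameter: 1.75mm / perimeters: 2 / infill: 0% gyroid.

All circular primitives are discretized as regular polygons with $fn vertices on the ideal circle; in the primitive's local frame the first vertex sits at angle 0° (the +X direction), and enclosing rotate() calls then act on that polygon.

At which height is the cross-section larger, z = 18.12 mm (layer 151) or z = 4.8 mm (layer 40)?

Layer 151 (z = 18.12): the cylinder does not reach this height (z outside [0, 16.5]); the cone at (-4, 8) contributes a regular 24-gon of circumradius 7.652 (interpolated between r1=10.5 and r2=7.5 at t=0.949) (area = (24/2)·7.652²·sin(360°/24) = 181.86 mm²); the r=2 cylinder at (6.5, 8) gives a regular 24-gon of circumradius 2 (constant along its height) (area = (24/2)·2.000²·sin(360°/24) = 12.42 mm²); the cone at (10.5, 4.5): at t=0.795 of its height the radius interpolates to r₁+(r₂−r₁)t = 3.319, giving a regular 24-gon of that circumradius (area = (24/2)·3.319²·sin(360°/24) = 34.22 mm²); Taking the union: the 3 present regions are separate (no shared area or edge), so areas and boundary lengths simply add and each stays a separate island — area = 228.50 mm². So its area = 228.50 mm². Layer 40 (z = 4.8): the cylinder: section is a regular 24-gon, circumradius r=7 (area = (24/2)·7.000²·sin(360°/24) = 152.19 mm²); the cone at (-4, 8) does not reach this height (z outside [11, 18.5]); the r=2 cylinder at (6.5, 8) contributes a regular 24-gon of circumradius 2 (area = (24/2)·2.000²·sin(360°/24) = 12.42 mm²); the cone at (10.5, 4.5) is not intersected at this z (z outside [5, 21.5]); Merging all regions: the 2 present regions are separate (no shared area or edge), so areas and boundary lengths simply add and each stays a separate island — area = 164.61 mm². So its area = 164.61 mm². Layer 151 is larger (228.50 vs 164.61 mm²).

layer 151 (z = 18.12 mm)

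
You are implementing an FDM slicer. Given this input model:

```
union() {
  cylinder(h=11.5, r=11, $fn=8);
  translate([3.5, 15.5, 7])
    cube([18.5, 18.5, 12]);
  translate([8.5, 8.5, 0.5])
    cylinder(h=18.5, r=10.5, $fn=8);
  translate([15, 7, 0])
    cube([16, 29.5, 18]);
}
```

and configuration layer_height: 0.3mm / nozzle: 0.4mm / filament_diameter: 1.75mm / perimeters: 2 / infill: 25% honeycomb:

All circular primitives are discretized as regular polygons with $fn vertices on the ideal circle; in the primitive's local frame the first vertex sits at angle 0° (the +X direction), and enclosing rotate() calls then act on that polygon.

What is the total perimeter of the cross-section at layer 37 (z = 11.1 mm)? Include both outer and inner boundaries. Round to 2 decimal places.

157.93 mm

At z = 11.1 mm: the cylinder: section is a regular 8-gon, circumradius r=11 (perimeter = 2·8·11.000·sin(180°/8) = 67.35 mm); the 18.5×18.5 cube at (3.5, 15.5) contributes its full rectangle (perimeter 74.00 mm); the r=10.5 cylinder at (8.5, 8.5) contributes a regular 8-gon of circumradius 10.5 (perimeter = 2·8·10.500·sin(180°/8) = 64.29 mm); the 16×29.5 cube at (15, 7) contributes its full rectangle (perimeter 91.00 mm); Merging all regions: the regions partially overlap (shared area 278.03 mm²), so the edge portions inside another operand are dropped and the merged outline is re-measured after clipping — boundary = 157.93 mm. Overall, the cross-section is a single solid region. Total boundary length (outer) = 157.93 mm.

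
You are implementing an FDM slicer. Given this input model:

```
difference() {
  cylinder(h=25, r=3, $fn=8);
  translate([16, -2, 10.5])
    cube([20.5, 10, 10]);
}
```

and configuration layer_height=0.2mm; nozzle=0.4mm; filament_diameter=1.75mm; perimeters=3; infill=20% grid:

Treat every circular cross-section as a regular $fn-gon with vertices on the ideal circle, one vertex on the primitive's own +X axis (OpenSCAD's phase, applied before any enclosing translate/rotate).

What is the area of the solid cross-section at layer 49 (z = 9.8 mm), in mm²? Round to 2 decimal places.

At z = 9.8 mm: the r=3 cylinder gives a regular 8-gon of circumradius 3 (constant along its height) (area = (8/2)·3.000²·sin(360°/8) = 25.46 mm²); the cube at (16, -2) does not reach this height (z outside [10.5, 20.5]); Subtracting the remaining from the first: none of the subtracted shapes is present at this height, so the r=3 cylinder is unchanged — area = 25.46 mm². Overall, the cross-section is a single solid region. Net area = 25.46 mm².

25.46 mm²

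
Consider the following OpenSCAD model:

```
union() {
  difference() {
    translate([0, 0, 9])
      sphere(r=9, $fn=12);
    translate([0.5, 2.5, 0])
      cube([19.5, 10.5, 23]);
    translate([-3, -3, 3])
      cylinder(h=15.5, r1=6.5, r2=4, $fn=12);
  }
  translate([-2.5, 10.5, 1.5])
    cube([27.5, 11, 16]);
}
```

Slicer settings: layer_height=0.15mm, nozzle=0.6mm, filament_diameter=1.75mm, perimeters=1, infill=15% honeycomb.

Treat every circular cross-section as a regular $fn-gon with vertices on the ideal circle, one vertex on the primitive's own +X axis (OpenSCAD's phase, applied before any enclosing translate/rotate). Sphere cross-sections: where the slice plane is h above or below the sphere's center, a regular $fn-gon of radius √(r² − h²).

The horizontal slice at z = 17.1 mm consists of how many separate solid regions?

At z = 17.1 mm: the sphere: section is a regular 12-gon, circumradius = √(r²−h²) = √(9²−8.1²) = 3.923; the cube at (0.5, 2.5) is present — its section is the full 19.5×10.5 rectangle; the cone at (-3, -3): at t=0.910 of its height the radius interpolates to r₁+(r₂−r₁)t = 4.226, giving a regular 12-gon of that circumradius; After the difference (first − rest): starting from the r=9 sphere, the 19.5×10.5 cube at (0.5, 2.5) partially overlaps it — only the 2.00 mm² overlap (of its 204.75 mm²) is removed, clipping the outline; the cone at (-3, -3) partially overlaps it — only the 17.69 mm² overlap (of its 53.57 mm²) is removed, clipping the outline — 1 connected region; the cube at (-2.5, 10.5) (footprint 27.5×11) is included at this height; Taking the union: the 2 present regions are separate (no shared area or edge), so areas and boundary lengths simply add and each stays a separate island — 2 connected regions. The result has 2 disconnected regions.

2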